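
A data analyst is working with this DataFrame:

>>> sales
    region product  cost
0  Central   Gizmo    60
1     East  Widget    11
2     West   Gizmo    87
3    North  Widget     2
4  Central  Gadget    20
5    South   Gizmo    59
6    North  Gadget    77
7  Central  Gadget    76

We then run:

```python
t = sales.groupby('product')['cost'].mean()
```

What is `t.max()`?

68.6666666667

group by product, mean of cost:
product
Gadget    57.666667
Gizmo     68.666667
Widget     6.500000
Name: cost, dtype: float64
Hence 68.6666666667.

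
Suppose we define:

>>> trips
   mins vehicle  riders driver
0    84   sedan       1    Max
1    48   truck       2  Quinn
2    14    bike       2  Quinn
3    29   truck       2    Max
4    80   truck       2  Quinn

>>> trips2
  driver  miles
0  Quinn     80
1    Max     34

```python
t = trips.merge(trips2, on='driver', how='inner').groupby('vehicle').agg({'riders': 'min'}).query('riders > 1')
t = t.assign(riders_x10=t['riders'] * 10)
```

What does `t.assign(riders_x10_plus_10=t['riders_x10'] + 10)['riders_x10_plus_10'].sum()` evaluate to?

merge on 'driver' (how='inner') → 5 rows:
   mins vehicle  riders driver  miles
0    84   sedan       1    Max     34
1    48   truck       2  Quinn     80
2    14    bike       2  Quinn     80
3    29   truck       2    Max     34
4    80   truck       2  Quinn     80
group by vehicle, min of riders:
         riders
vehicle        
bike          2
sedan         1
truck         2
filter rows where riders > 1:
         riders
vehicle        
bike          2
truck         2
add column riders_x10 = t['riders'] * 10:
         riders  riders_x10
vehicle                    
bike          2          20
truck         2          20
add column riders_x10_plus_10 = t['riders_x10'] + 10:
         riders  riders_x10  riders_x10_plus_10
vehicle                                        
bike          2          20                  30
truck         2          20                  30

60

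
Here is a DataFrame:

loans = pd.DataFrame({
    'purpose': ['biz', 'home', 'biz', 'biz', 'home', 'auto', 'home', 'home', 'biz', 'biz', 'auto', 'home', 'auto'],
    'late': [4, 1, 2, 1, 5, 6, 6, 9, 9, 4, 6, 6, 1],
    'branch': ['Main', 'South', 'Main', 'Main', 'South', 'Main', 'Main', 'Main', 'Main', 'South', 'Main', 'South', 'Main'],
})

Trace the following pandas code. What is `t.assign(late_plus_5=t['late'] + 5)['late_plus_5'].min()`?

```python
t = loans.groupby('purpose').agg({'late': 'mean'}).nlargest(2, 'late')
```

group by purpose, mean of late:
             late
purpose          
auto     4.333333
biz      4.000000
home     5.400000
take 2 rows with largest late:
             late
purpose          
home     5.400000
auto     4.333333
add column late_plus_5 = t['late'] + 5:
             late  late_plus_5
purpose                       
home     5.400000    10.400000
auto     4.333333     9.333333

9.33333333333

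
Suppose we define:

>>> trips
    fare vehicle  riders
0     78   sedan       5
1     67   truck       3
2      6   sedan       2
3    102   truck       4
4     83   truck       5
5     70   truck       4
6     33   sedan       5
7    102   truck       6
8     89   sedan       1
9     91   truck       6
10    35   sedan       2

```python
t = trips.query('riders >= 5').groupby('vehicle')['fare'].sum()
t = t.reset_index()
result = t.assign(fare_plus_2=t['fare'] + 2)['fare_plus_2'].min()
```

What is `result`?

filter rows where riders >= 5:
   fare vehicle  riders
0    78   sedan       5
4    83   truck       5
6    33   sedan       5
7   102   truck       6
9    91   truck       6
group by vehicle, sum of fare:
vehicle
sedan    111
truck    276
Name: fare, dtype: int64
reset_index():
  vehicle  fare
0   sedan   111
1   truck   276
add column fare_plus_2 = t['fare'] + 2:
  vehicle  fare  fare_plus_2
0   sedan   111          113
1   truck   276          278
min of column 'fare_plus_2' → 113

113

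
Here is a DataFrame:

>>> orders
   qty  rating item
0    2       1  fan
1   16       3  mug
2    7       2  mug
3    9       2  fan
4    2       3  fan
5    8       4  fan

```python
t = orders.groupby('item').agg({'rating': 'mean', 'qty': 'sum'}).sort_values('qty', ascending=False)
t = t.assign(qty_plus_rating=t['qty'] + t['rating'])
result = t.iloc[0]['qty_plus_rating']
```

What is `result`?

25.5

group by item: mean(rating), sum(qty):
      rating  qty
item             
fan      2.5   21
mug      2.5   23
sort by qty descending:
      rating  qty
item             
mug      2.5   23
fan      2.5   21
add column qty_plus_rating = t['qty'] + t['rating']:
      rating  qty  qty_plus_rating
item                              
mug      2.5   23             25.5
fan      2.5   21             23.5
So iloc[0]['qty_plus_rating'] = 25.5.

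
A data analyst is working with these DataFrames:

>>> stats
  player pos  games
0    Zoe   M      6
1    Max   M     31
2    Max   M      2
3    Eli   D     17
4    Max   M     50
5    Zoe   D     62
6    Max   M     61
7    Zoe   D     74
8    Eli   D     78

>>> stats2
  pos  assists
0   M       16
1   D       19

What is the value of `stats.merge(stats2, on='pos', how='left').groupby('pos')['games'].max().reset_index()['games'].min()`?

61

merge on 'pos' (how='left') → 9 rows:
  player pos  games  assists
0    Zoe   M      6       16
1    Max   M     31       16
2    Max   M      2       16
3    Eli   D     17       19
4    Max   M     50       16
5    Zoe   D     62       19
6    Max   M     61       16
7    Zoe   D     74       19
8    Eli   D     78       19
group by pos, max of games:
pos
D    78
M    61
Name: games, dtype: int64
reset_index():
  pos  games
0   D     78
1   M     61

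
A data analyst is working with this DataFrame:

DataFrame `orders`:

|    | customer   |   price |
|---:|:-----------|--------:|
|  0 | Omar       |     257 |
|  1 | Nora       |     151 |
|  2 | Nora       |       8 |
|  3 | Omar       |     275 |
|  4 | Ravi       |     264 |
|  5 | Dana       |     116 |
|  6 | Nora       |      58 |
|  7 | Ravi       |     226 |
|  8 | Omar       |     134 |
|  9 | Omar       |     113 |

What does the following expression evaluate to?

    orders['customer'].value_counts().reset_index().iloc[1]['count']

3

value_counts of customer:
customer
Omar    4
Nora    3
Ravi    2
Dana    1
Name: count, dtype: int64
reset_index():
  customer  count
0     Omar      4
1     Nora      3
2     Ravi      2
3     Dana      1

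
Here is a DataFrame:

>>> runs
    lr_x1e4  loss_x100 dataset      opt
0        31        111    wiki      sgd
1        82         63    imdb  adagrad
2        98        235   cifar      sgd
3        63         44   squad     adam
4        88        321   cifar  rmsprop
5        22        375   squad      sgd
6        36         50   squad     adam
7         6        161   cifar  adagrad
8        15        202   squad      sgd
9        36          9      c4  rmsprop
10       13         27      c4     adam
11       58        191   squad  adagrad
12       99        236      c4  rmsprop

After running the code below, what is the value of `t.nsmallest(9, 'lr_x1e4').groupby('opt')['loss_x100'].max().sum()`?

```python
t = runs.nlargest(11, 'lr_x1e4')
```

take 11 rows with largest lr_x1e4:
    lr_x1e4  loss_x100 dataset      opt
12       99        236      c4  rmsprop
2        98        235   cifar      sgd
4        88        321   cifar  rmsprop
1        82         63    imdb  adagrad
3        63         44   squad     adam
11       58        191   squad  adagrad
6        36         50   squad     adam
9        36          9      c4  rmsprop
0        31        111    wiki      sgd
5        22        375   squad      sgd
8        15        202   squad      sgd
take 9 rows with smallest lr_x1e4:
    lr_x1e4  loss_x100 dataset      opt
8        15        202   squad      sgd
5        22        375   squad      sgd
0        31        111    wiki      sgd
6        36         50   squad     adam
9        36          9      c4  rmsprop
11       58        191   squad  adagrad
3        63         44   squad     adam
1        82         63    imdb  adagrad
4        88        321   cifar  rmsprop
group by opt, max of loss_x100:
opt
adagrad    191
adam        50
rmsprop    321
sgd        375
Name: loss_x100, dtype: int64
The sum of the resulting series is 937.

937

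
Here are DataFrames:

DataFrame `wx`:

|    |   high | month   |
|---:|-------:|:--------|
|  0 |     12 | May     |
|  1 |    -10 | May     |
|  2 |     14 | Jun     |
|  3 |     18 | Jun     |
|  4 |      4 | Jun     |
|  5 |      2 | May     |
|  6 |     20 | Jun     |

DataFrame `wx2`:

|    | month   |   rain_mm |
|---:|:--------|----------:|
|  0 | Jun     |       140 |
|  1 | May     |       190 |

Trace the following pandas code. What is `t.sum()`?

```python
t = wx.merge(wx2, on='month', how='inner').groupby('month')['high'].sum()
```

merge on 'month' (how='inner') → 7 rows:
   high month  rain_mm
0    12   May      190
1   -10   May      190
2    14   Jun      140
3    18   Jun      140
4     4   Jun      140
5     2   May      190
6    20   Jun      140
group by month, sum of high:
month
Jun    56
May     4
Name: high, dtype: int64
Taking the sum of the resulting series gives 60.

60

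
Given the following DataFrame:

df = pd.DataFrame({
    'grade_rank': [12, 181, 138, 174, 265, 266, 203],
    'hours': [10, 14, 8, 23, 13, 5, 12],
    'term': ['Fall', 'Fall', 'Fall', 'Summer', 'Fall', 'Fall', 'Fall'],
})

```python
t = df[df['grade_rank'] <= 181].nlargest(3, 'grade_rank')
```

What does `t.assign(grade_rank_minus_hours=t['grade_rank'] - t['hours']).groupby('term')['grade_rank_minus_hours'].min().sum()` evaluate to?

281

filter rows where grade_rank <= 181:
   grade_rank  hours    term
0          12     10    Fall
1         181     14    Fall
2         138      8    Fall
3         174     23  Summer
take 3 rows with largest grade_rank:
   grade_rank  hours    term
1         181     14    Fall
3         174     23  Summer
2         138      8    Fall
add column grade_rank_minus_hours = t['grade_rank'] - t['hours']:
   grade_rank  hours    term  grade_rank_minus_hours
1         181     14    Fall                     167
3         174     23  Summer                     151
2         138      8    Fall                     130
group by term, min of grade_rank_minus_hours:
term
Fall      130
Summer    151
Name: grade_rank_minus_hours, dtype: int64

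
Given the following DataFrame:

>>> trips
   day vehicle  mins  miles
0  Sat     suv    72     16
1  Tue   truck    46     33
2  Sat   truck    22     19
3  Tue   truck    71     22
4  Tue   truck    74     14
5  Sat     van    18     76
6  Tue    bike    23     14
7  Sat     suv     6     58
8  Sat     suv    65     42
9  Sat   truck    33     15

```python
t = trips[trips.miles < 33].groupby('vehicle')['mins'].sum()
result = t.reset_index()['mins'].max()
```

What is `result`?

200

filter rows where miles < 33:
   day vehicle  mins  miles
0  Sat     suv    72     16
2  Sat   truck    22     19
3  Tue   truck    71     22
4  Tue   truck    74     14
6  Tue    bike    23     14
9  Sat   truck    33     15
group by vehicle, sum of mins:
vehicle
bike      23
suv       72
truck    200
Name: mins, dtype: int64
reset_index():
  vehicle  mins
0    bike    23
1     suv    72
2   truck   200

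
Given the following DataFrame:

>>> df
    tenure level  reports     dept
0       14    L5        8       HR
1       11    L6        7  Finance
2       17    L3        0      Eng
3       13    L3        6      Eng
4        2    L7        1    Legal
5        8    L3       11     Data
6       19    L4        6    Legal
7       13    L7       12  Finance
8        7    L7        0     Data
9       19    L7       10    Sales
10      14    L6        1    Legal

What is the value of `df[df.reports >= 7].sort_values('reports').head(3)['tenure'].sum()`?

44

filter rows where reports >= 7:
   tenure level  reports     dept
0      14    L5        8       HR
1      11    L6        7  Finance
5       8    L3       11     Data
7      13    L7       12  Finance
9      19    L7       10    Sales
sort by reports:
   tenure level  reports     dept
1      11    L6        7  Finance
0      14    L5        8       HR
9      19    L7       10    Sales
5       8    L3       11     Data
7      13    L7       12  Finance
take first 3 rows:
   tenure level  reports     dept
1      11    L6        7  Finance
0      14    L5        8       HR
9      19    L7       10    Sales
Then the sum of column 'tenure': 44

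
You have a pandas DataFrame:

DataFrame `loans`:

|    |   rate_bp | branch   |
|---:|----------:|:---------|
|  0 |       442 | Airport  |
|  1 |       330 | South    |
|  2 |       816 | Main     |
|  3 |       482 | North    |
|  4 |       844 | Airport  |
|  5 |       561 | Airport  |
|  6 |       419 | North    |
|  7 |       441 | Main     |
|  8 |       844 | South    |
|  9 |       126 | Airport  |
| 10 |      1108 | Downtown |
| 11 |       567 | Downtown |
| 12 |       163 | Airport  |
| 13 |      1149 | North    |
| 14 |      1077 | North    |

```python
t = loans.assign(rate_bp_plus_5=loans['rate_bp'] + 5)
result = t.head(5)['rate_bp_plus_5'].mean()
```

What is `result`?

587.8

add column rate_bp_plus_5 = loans['rate_bp'] + 5:
    rate_bp    branch  rate_bp_plus_5
0       442   Airport             447
1       330     South             335
2       816      Main             821
3       482     North             487
4       844   Airport             849
5       561   Airport             566
6       419     North             424
7       441      Main             446
8       844     South             849
9       126   Airport             131
10     1108  Downtown            1113
11      567  Downtown             572
12      163   Airport             168
13     1149     North            1154
14     1077     North            1082
take first 5 rows:
   rate_bp   branch  rate_bp_plus_5
0      442  Airport             447
1      330    South             335
2      816     Main             821
3      482    North             487
4      844  Airport             849
So mean() = 587.8.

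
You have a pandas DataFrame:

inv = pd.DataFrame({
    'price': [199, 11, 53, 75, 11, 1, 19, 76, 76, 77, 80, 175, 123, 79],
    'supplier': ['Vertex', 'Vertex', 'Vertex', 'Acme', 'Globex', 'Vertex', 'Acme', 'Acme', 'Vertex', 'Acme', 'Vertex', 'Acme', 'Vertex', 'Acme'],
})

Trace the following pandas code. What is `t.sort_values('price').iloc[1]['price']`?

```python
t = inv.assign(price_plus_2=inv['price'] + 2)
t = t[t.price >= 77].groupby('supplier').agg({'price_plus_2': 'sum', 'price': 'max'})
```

199

add column price_plus_2 = inv['price'] + 2:
    price supplier  price_plus_2
0     199   Vertex           201
1      11   Vertex            13
2      53   Vertex            55
3      75     Acme            77
4      11   Globex            13
5       1   Vertex             3
6      19     Acme            21
7      76     Acme            78
8      76   Vertex            78
9      77     Acme            79
10     80   Vertex            82
11    175     Acme           177
12    123   Vertex           125
13     79     Acme            81
filter rows where price >= 77:
    price supplier  price_plus_2
0     199   Vertex           201
9      77     Acme            79
10     80   Vertex            82
11    175     Acme           177
12    123   Vertex           125
13     79     Acme            81
group by supplier: sum(price_plus_2), max(price):
          price_plus_2  price
supplier                     
Acme               337    175
Vertex             408    199
sort by price:
          price_plus_2  price
supplier                     
Acme               337    175
Vertex             408    199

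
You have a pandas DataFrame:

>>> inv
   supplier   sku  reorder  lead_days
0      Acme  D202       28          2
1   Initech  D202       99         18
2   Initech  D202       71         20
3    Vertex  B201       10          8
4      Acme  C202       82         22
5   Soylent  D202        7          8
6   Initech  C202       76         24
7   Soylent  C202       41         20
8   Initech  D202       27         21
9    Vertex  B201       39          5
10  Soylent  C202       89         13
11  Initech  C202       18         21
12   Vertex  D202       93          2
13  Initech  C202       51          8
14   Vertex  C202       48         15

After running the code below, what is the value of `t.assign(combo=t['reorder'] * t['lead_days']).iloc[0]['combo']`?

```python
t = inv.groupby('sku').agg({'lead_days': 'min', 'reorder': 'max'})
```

195

group by sku: min(lead_days), max(reorder):
      lead_days  reorder
sku                     
B201          5       39
C202          8       89
D202          2       99
add column combo = t['reorder'] * t['lead_days']:
      lead_days  reorder  combo
sku                            
B201          5       39    195
C202          8       89    712
D202          2       99    198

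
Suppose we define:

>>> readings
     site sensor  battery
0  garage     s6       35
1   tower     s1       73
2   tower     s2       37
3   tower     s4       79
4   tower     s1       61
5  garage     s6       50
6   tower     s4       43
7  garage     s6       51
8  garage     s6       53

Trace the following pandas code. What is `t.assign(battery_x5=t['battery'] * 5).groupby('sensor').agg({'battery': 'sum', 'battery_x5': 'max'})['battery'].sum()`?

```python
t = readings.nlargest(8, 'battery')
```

take 8 rows with largest battery:
     site sensor  battery
3   tower     s4       79
1   tower     s1       73
4   tower     s1       61
8  garage     s6       53
7  garage     s6       51
5  garage     s6       50
6   tower     s4       43
2   tower     s2       37
add column battery_x5 = t['battery'] * 5:
     site sensor  battery  battery_x5
3   tower     s4       79         395
1   tower     s1       73         365
4   tower     s1       61         305
8  garage     s6       53         265
7  garage     s6       51         255
5  garage     s6       50         250
6   tower     s4       43         215
2   tower     s2       37         185
group by sensor: sum(battery), max(battery_x5):
        battery  battery_x5
sensor                     
s1          134         365
s2           37         185
s4          122         395
s6          154         265

447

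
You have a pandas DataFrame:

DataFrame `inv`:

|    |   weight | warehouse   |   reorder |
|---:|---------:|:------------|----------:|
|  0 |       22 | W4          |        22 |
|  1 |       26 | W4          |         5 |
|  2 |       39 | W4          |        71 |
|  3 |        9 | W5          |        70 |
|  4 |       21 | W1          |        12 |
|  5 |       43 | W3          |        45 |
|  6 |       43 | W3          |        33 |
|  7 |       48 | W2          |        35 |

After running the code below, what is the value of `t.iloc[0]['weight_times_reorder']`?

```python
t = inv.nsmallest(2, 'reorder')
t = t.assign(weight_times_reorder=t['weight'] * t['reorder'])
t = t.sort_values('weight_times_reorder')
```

take 2 rows with smallest reorder:
   weight warehouse  reorder
1      26        W4        5
4      21        W1       12
add column weight_times_reorder = t['weight'] * t['reorder']:
   weight warehouse  reorder  weight_times_reorder
1      26        W4        5                   130
4      21        W1       12                   252
sort by weight_times_reorder:
   weight warehouse  reorder  weight_times_reorder
1      26        W4        5                   130
4      21        W1       12                   252

130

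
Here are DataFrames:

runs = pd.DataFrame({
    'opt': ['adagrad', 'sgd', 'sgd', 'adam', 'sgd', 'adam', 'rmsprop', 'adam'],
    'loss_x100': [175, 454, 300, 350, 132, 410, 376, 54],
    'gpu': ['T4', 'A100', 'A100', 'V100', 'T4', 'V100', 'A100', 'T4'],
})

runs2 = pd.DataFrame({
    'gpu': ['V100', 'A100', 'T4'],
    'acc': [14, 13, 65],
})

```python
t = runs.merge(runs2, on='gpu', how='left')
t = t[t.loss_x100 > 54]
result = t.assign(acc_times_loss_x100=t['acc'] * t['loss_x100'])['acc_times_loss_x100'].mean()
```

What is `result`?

merge on 'gpu' (how='left') → 8 rows:
       opt  loss_x100   gpu  acc
0  adagrad        175    T4   65
1      sgd        454  A100   13
2      sgd        300  A100   13
3     adam        350  V100   14
4      sgd        132    T4   65
5     adam        410  V100   14
6  rmsprop        376  A100   13
7     adam         54    T4   65
filter rows where loss_x100 > 54:
       opt  loss_x100   gpu  acc
0  adagrad        175    T4   65
1      sgd        454  A100   13
2      sgd        300  A100   13
3     adam        350  V100   14
4      sgd        132    T4   65
5     adam        410  V100   14
6  rmsprop        376  A100   13
add column acc_times_loss_x100 = t['acc'] * t['loss_x100']:
       opt  loss_x100   gpu  acc  acc_times_loss_x100
0  adagrad        175    T4   65                11375
1      sgd        454  A100   13                 5902
2      sgd        300  A100   13                 3900
3     adam        350  V100   14                 4900
4      sgd        132    T4   65                 8580
5     adam        410  V100   14                 5740
6  rmsprop        376  A100   13                 4888
So mean() = 6469.28571429.

6469.28571429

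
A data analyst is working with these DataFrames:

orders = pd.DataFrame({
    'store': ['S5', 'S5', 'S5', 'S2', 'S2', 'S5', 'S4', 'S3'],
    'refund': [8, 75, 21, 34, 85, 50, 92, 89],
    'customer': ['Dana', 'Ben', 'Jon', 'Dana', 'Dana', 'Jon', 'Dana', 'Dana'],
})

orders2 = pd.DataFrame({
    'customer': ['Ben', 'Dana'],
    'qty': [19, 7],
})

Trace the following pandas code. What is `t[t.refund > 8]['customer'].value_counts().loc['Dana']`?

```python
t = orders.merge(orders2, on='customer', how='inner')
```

4

merge on 'customer' (how='inner') → 6 rows:
  store  refund customer  qty
0    S5       8     Dana    7
1    S5      75      Ben   19
2    S2      34     Dana    7
3    S2      85     Dana    7
4    S4      92     Dana    7
5    S3      89     Dana    7
filter rows where refund > 8:
  store  refund customer  qty
1    S5      75      Ben   19
2    S2      34     Dana    7
3    S2      85     Dana    7
4    S4      92     Dana    7
5    S3      89     Dana    7
value_counts of customer:
customer
Dana    4
Ben     1
Name: count, dtype: int64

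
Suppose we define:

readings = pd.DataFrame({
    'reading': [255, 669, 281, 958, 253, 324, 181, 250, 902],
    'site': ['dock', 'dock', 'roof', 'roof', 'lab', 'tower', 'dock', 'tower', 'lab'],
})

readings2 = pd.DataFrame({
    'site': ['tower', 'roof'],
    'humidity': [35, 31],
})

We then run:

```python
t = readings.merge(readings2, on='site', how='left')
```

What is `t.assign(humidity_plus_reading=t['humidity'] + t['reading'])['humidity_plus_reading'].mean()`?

merge on 'site' (how='left') → 9 rows:
   reading   site  humidity
0      255   dock       NaN
1      669   dock       NaN
2      281   roof      31.0
3      958   roof      31.0
4      253    lab       NaN
5      324  tower      35.0
6      181   dock       NaN
7      250  tower      35.0
8      902    lab       NaN
add column humidity_plus_reading = t['humidity'] + t['reading']:
   reading   site  humidity  humidity_plus_reading
0      255   dock       NaN                    NaN
1      669   dock       NaN                    NaN
2      281   roof      31.0                  312.0
3      958   roof      31.0                  989.0
4      253    lab       NaN                    NaN
5      324  tower      35.0                  359.0
6      181   dock       NaN                    NaN
7      250  tower      35.0                  285.0
8      902    lab       NaN                    NaN

486.25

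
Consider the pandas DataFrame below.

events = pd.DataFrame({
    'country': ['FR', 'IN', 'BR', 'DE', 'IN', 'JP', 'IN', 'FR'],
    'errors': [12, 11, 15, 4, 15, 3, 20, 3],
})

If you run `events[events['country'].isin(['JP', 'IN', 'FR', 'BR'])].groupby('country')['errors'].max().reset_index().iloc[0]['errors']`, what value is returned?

filter rows where country in ['JP', 'IN', 'FR', 'BR']:
  country  errors
0      FR      12
1      IN      11
2      BR      15
4      IN      15
5      JP       3
6      IN      20
7      FR       3
group by country, max of errors:
country
BR    15
FR    12
IN    20
JP     3
Name: errors, dtype: int64
reset_index():
  country  errors
0      BR      15
1      FR      12
2      IN      20
3      JP       3
Then the value at position 0, column 'errors': 15

15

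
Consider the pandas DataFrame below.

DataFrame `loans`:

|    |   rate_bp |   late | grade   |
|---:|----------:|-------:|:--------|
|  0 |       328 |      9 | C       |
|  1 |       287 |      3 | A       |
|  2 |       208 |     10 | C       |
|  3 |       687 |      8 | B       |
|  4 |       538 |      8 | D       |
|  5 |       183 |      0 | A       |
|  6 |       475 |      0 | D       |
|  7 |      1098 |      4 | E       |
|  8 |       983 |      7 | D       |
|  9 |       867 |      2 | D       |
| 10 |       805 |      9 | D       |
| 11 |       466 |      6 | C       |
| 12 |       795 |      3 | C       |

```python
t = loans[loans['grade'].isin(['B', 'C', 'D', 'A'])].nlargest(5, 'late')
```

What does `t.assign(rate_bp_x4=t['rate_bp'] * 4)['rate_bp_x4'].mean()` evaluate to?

filter rows where grade in ['B', 'C', 'D', 'A']:
    rate_bp  late grade
0       328     9     C
1       287     3     A
2       208    10     C
3       687     8     B
4       538     8     D
5       183     0     A
6       475     0     D
8       983     7     D
9       867     2     D
10      805     9     D
11      466     6     C
12      795     3     C
take 5 rows with largest late:
    rate_bp  late grade
2       208    10     C
0       328     9     C
10      805     9     D
3       687     8     B
4       538     8     D
add column rate_bp_x4 = t['rate_bp'] * 4:
    rate_bp  late grade  rate_bp_x4
2       208    10     C         832
0       328     9     C        1312
10      805     9     D        3220
3       687     8     B        2748
4       538     8     D        2152
Hence 2052.8.

2052.8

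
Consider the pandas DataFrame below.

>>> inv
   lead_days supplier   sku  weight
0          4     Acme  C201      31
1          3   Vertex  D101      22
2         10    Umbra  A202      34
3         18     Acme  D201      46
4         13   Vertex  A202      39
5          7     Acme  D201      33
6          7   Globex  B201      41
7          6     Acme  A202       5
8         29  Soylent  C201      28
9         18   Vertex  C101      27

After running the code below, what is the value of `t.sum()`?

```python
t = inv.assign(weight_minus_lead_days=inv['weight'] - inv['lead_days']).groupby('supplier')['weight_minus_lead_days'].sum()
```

add column weight_minus_lead_days = inv['weight'] - inv['lead_days']:
   lead_days supplier   sku  weight  weight_minus_lead_days
0          4     Acme  C201      31                      27
1          3   Vertex  D101      22                      19
2         10    Umbra  A202      34                      24
3         18     Acme  D201      46                      28
4         13   Vertex  A202      39                      26
5          7     Acme  D201      33                      26
6          7   Globex  B201      41                      34
7          6     Acme  A202       5                      -1
8         29  Soylent  C201      28                      -1
9         18   Vertex  C101      27                       9
group by supplier, sum of weight_minus_lead_days:
supplier
Acme       80
Globex     34
Soylent    -1
Umbra      24
Vertex     54
Name: weight_minus_lead_days, dtype: int64
The sum of the resulting series is 191.

191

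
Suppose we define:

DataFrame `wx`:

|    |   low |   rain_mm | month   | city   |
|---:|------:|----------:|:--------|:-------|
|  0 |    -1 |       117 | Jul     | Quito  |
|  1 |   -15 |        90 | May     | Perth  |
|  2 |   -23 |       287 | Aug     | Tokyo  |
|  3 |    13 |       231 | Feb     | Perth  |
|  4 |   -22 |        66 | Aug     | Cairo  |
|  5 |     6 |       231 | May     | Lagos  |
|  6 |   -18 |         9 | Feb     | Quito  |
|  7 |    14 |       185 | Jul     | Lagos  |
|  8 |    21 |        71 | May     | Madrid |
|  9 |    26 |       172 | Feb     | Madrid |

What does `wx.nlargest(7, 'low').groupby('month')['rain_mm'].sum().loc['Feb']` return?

403

take 7 rows with largest low:
   low  rain_mm month    city
9   26      172   Feb  Madrid
8   21       71   May  Madrid
7   14      185   Jul   Lagos
3   13      231   Feb   Perth
5    6      231   May   Lagos
0   -1      117   Jul   Quito
1  -15       90   May   Perth
group by month, sum of rain_mm:
month
Feb    403
Jul    302
May    392
Name: rain_mm, dtype: int64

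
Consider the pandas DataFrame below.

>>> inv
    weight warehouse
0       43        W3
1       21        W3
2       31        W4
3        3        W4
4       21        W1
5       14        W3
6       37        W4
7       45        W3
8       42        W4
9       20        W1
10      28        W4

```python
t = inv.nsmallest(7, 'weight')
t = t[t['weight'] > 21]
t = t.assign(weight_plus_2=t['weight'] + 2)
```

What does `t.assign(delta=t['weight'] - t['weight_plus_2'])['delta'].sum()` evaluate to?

take 7 rows with smallest weight:
    weight warehouse
3        3        W4
5       14        W3
9       20        W1
1       21        W3
4       21        W1
10      28        W4
2       31        W4
filter rows where weight > 21:
    weight warehouse
10      28        W4
2       31        W4
add column weight_plus_2 = t['weight'] + 2:
    weight warehouse  weight_plus_2
10      28        W4             30
2       31        W4             33
add column delta = t['weight'] - t['weight_plus_2']:
    weight warehouse  weight_plus_2  delta
10      28        W4             30     -2
2       31        W4             33     -2
Then the sum of column 'delta': -4

-4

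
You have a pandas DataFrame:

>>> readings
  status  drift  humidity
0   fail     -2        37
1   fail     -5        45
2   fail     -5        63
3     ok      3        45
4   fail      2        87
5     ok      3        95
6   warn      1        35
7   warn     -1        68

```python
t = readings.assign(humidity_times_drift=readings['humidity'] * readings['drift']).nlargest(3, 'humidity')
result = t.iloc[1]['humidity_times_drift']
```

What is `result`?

add column humidity_times_drift = readings['humidity'] * readings['drift']:
  status  drift  humidity  humidity_times_drift
0   fail     -2        37                   -74
1   fail     -5        45                  -225
2   fail     -5        63                  -315
3     ok      3        45                   135
4   fail      2        87                   174
5     ok      3        95                   285
6   warn      1        35                    35
7   warn     -1        68                   -68
take 3 rows with largest humidity:
  status  drift  humidity  humidity_times_drift
5     ok      3        95                   285
4   fail      2        87                   174
7   warn     -1        68                   -68

174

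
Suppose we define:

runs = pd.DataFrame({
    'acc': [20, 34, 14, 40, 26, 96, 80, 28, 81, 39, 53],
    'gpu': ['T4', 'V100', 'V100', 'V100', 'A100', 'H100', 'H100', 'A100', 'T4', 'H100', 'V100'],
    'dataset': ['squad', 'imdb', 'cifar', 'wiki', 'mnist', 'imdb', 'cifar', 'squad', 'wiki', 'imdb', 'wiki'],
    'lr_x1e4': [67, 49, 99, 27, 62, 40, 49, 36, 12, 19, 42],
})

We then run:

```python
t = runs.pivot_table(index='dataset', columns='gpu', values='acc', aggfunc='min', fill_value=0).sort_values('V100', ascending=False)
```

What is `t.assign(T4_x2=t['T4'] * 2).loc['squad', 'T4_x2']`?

40

pivot: rows=dataset, cols=gpu, min(acc):
gpu      A100  H100  T4  V100
dataset                      
cifar       0    80   0    14
imdb        0    39   0    34
mnist      26     0   0     0
squad      28     0  20     0
wiki        0     0  81    40
sort by V100 descending:
gpu      A100  H100  T4  V100
dataset                      
wiki        0     0  81    40
imdb        0    39   0    34
cifar       0    80   0    14
mnist      26     0   0     0
squad      28     0  20     0
add column T4_x2 = t['T4'] * 2:
gpu      A100  H100  T4  V100  T4_x2
dataset                             
wiki        0     0  81    40    162
imdb        0    39   0    34      0
cifar       0    80   0    14      0
mnist      26     0   0     0      0
squad      28     0  20     0     40
Hence 40.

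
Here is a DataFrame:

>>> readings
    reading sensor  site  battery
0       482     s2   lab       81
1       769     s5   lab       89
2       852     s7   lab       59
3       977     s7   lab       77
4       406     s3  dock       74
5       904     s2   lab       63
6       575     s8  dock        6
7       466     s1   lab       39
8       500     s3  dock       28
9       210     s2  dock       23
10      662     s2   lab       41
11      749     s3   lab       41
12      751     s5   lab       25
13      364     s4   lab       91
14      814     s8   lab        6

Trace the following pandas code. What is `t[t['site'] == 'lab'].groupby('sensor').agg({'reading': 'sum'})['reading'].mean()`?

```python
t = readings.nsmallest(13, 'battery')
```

1109.5

take 13 rows with smallest battery:
    reading sensor  site  battery
6       575     s8  dock        6
14      814     s8   lab        6
9       210     s2  dock       23
12      751     s5   lab       25
8       500     s3  dock       28
7       466     s1   lab       39
10      662     s2   lab       41
11      749     s3   lab       41
2       852     s7   lab       59
5       904     s2   lab       63
4       406     s3  dock       74
3       977     s7   lab       77
0       482     s2   lab       81
filter rows where site == 'lab':
    reading sensor site  battery
14      814     s8  lab        6
12      751     s5  lab       25
7       466     s1  lab       39
10      662     s2  lab       41
11      749     s3  lab       41
2       852     s7  lab       59
5       904     s2  lab       63
3       977     s7  lab       77
0       482     s2  lab       81
group by sensor, sum of reading:
        reading
sensor         
s1          466
s2         2048
s3          749
s5          751
s7         1829
s8          814
The mean of column 'reading' is 1109.5.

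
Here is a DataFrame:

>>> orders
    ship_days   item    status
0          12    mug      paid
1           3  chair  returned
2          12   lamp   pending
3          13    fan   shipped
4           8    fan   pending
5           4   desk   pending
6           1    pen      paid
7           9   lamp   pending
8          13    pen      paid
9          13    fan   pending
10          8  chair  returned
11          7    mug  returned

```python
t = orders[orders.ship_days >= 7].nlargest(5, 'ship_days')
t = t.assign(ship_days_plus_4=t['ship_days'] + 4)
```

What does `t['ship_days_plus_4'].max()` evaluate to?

filter rows where ship_days >= 7:
    ship_days   item    status
0          12    mug      paid
2          12   lamp   pending
3          13    fan   shipped
4           8    fan   pending
7           9   lamp   pending
8          13    pen      paid
9          13    fan   pending
10          8  chair  returned
11          7    mug  returned
take 5 rows with largest ship_days:
   ship_days  item   status
3         13   fan  shipped
8         13   pen     paid
9         13   fan  pending
0         12   mug     paid
2         12  lamp  pending
add column ship_days_plus_4 = t['ship_days'] + 4:
   ship_days  item   status  ship_days_plus_4
3         13   fan  shipped                17
8         13   pen     paid                17
9         13   fan  pending                17
0         12   mug     paid                16
2         12  lamp  pending                16
max of column 'ship_days_plus_4' → 17

17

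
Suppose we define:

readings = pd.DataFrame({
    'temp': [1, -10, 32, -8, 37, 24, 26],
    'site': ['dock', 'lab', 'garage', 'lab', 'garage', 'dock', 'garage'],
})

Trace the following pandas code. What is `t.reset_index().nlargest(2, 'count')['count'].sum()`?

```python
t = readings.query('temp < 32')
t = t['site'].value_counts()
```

4

filter rows where temp < 32:
   temp    site
0     1    dock
1   -10     lab
3    -8     lab
5    24    dock
6    26  garage
value_counts of site:
site
dock      2
lab       2
garage    1
Name: count, dtype: int64
reset_index():
     site  count
0    dock      2
1     lab      2
2  garage      1
take 2 rows with largest count:
   site  count
0  dock      2
1   lab      2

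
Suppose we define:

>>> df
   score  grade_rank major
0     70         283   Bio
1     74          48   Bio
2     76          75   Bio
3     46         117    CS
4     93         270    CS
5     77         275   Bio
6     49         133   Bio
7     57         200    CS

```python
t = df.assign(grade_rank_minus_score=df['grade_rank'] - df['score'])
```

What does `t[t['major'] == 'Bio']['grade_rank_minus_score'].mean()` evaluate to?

93.6

add column grade_rank_minus_score = df['grade_rank'] - df['score']:
   score  grade_rank major  grade_rank_minus_score
0     70         283   Bio                     213
1     74          48   Bio                     -26
2     76          75   Bio                      -1
3     46         117    CS                      71
4     93         270    CS                     177
5     77         275   Bio                     198
6     49         133   Bio                      84
7     57         200    CS                     143
filter rows where major == 'Bio':
   score  grade_rank major  grade_rank_minus_score
0     70         283   Bio                     213
1     74          48   Bio                     -26
2     76          75   Bio                      -1
5     77         275   Bio                     198
6     49         133   Bio                      84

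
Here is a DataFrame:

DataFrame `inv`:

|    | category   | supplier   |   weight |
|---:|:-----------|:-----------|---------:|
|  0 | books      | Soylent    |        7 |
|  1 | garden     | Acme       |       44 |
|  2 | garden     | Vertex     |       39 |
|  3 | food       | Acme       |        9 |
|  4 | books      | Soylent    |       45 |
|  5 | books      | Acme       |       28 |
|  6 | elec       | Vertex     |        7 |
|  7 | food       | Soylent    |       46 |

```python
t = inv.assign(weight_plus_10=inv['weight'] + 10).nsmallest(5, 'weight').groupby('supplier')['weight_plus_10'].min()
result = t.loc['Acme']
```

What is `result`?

19

add column weight_plus_10 = inv['weight'] + 10:
  category supplier  weight  weight_plus_10
0    books  Soylent       7              17
1   garden     Acme      44              54
2   garden   Vertex      39              49
3     food     Acme       9              19
4    books  Soylent      45              55
5    books     Acme      28              38
6     elec   Vertex       7              17
7     food  Soylent      46              56
take 5 rows with smallest weight:
  category supplier  weight  weight_plus_10
0    books  Soylent       7              17
6     elec   Vertex       7              17
3     food     Acme       9              19
5    books     Acme      28              38
2   garden   Vertex      39              49
group by supplier, min of weight_plus_10:
supplier
Acme       19
Soylent    17
Vertex     17
Name: weight_plus_10, dtype: int64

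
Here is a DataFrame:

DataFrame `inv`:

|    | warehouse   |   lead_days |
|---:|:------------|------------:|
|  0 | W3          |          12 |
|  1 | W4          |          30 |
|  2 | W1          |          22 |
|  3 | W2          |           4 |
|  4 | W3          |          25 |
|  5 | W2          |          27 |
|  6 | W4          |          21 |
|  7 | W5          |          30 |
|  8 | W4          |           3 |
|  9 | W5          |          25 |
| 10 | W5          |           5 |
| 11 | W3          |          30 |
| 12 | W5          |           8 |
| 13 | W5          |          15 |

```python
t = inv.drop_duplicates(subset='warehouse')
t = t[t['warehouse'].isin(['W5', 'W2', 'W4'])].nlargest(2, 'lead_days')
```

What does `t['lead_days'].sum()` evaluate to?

drop duplicate warehouse (keep=first):
  warehouse  lead_days
0        W3         12
1        W4         30
2        W1         22
3        W2          4
7        W5         30
filter rows where warehouse in ['W5', 'W2', 'W4']:
  warehouse  lead_days
1        W4         30
3        W2          4
7        W5         30
take 2 rows with largest lead_days:
  warehouse  lead_days
1        W4         30
7        W5         30
The sum of column 'lead_days' is 60.

60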